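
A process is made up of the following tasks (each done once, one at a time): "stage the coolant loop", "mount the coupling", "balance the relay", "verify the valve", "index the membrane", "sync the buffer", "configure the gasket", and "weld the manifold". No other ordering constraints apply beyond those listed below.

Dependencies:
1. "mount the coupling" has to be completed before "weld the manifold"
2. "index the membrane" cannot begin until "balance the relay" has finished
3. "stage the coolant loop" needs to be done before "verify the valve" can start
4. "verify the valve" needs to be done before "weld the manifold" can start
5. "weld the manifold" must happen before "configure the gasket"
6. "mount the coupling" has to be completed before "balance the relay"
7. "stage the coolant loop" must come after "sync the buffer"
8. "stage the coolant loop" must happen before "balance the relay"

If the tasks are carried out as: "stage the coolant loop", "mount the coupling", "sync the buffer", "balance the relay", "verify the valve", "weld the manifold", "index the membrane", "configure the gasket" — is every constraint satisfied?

No

The sequence places "stage the coolant loop" ahead of "sync the buffer".
That contradicts the constraint that "sync the buffer" must precede "stage the coolant loop".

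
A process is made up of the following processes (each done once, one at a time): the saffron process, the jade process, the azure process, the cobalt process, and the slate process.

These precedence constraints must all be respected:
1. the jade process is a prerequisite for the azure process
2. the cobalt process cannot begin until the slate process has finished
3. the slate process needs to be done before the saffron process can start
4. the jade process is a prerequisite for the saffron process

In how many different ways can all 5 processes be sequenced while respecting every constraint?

The processes with no prerequisites are the jade process, the slate process; any of them can be placed first.
Counting all ways to extend the partial order to a total order gives 16.

16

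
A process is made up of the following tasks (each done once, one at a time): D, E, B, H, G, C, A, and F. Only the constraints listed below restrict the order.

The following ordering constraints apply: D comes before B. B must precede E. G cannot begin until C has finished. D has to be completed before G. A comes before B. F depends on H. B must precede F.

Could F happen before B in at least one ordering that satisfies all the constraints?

Following B → F, B must precede F in every valid ordering.
So no valid ordering can have F before B.

No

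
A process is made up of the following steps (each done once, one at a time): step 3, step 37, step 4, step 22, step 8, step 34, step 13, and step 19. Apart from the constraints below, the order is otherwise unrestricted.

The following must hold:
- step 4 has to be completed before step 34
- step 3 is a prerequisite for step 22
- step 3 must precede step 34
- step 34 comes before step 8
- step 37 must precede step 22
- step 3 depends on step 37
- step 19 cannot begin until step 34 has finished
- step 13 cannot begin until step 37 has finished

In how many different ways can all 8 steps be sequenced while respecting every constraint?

2 steps have no prerequisites (step 37, step 4), so any of them could come first.
Counting all ways to extend the partial order to a total order gives 174.

174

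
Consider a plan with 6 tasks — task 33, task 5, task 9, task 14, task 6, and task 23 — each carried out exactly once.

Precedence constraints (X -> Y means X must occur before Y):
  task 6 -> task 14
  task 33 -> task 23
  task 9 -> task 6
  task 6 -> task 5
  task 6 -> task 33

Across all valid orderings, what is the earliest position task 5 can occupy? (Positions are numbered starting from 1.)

3

Every task that must precede task 5 has to come before it. Tracing all chains that end at task 5, those tasks are: task 9, task 6 — 2 in total.
So at minimum 2 tasks come before task 5, putting task 5 no earlier than position 3. That position is achievable by scheduling exactly those predecessors first.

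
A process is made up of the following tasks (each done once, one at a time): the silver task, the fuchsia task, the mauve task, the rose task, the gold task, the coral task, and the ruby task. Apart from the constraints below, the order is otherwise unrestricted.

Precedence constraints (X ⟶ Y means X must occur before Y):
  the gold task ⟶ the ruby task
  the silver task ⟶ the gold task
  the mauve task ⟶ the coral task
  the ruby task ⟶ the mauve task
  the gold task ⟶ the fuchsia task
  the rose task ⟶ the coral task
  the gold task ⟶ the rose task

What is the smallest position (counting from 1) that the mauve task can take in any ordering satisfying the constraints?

4

Every task that must precede the mauve task has to come before it. Tracing all chains that end at the mauve task, those tasks are: the silver task, the gold task, the ruby task — 3 in total.
With 3 mandatory predecessors, the earliest the mauve task can sit is position 3+1 = 4, and placing just those 3 first achieves it.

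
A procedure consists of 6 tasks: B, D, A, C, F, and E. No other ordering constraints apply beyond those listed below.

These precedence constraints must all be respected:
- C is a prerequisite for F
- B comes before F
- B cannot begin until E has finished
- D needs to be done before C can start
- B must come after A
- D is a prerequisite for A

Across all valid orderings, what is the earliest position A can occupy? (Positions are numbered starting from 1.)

2

The only task forced before A (directly or transitively) is D.
So at minimum 1 task comes before A, putting A no earlier than position 2. That position is achievable by scheduling exactly that predecessor first.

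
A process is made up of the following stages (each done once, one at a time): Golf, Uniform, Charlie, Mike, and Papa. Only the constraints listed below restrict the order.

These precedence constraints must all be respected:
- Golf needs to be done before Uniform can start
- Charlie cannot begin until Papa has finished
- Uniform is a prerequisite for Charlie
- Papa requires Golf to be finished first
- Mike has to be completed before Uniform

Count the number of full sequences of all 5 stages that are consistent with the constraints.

5

2 stages have no prerequisites (Golf, Mike), so any of them could come first.
Counting all ways to extend the partial order to a total order gives 5.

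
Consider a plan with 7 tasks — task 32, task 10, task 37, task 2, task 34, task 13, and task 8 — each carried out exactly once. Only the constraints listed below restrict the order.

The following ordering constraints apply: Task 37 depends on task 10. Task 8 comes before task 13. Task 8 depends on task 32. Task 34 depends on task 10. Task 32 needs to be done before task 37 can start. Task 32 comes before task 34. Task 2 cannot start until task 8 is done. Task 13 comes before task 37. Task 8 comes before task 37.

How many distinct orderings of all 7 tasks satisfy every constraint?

55

2 tasks have no prerequisites (task 32, task 10), so any of them could come first.
Systematically extending each partial ordering one task at a time and counting, there are 55 complete orderings.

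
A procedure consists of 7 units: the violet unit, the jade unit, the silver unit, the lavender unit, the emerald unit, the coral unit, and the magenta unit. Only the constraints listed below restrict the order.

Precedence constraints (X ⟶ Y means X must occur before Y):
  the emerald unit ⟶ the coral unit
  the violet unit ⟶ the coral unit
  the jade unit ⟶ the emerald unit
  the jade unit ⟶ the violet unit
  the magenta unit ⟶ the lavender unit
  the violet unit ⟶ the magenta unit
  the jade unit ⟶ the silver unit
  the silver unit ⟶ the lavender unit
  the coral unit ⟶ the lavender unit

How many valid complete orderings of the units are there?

25

The jade unit is the only unit with nothing required before it, so every ordering starts there.
Enumerating by repeatedly choosing an available unit (one whose prerequisites are all placed) gives 25 distinct complete orderings.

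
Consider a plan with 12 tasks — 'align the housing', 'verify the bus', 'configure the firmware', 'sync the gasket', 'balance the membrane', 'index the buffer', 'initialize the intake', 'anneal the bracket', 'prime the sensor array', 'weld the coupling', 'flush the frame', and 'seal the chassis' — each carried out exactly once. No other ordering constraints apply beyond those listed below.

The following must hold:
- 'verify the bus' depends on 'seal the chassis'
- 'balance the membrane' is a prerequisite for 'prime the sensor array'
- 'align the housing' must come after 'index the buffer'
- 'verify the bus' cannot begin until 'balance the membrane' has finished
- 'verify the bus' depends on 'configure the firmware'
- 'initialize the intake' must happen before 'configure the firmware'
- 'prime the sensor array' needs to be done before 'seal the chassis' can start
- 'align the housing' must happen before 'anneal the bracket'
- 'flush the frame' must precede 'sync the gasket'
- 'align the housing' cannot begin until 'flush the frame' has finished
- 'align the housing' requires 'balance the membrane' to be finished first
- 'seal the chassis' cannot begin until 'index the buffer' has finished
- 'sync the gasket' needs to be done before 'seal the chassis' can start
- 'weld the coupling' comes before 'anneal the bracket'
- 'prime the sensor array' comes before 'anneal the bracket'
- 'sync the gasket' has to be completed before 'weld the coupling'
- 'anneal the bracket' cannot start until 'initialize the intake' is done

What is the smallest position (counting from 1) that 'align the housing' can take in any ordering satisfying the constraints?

4

Working backwards through the constraints from 'align the housing', its full set of required predecessors is 'balance the membrane', 'index the buffer', 'flush the frame' — 3 of them.
So at minimum 3 tasks come before 'align the housing', putting 'align the housing' no earlier than position 4. That position is achievable by scheduling exactly those predecessors first.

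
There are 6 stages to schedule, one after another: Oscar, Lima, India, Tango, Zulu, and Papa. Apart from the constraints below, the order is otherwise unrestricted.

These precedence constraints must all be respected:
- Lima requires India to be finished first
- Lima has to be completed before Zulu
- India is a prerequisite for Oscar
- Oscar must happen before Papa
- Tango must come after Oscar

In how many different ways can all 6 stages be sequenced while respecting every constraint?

20

India is the only stage with nothing required before it, so every ordering starts there.
Counting all ways to extend the partial order to a total order gives 20.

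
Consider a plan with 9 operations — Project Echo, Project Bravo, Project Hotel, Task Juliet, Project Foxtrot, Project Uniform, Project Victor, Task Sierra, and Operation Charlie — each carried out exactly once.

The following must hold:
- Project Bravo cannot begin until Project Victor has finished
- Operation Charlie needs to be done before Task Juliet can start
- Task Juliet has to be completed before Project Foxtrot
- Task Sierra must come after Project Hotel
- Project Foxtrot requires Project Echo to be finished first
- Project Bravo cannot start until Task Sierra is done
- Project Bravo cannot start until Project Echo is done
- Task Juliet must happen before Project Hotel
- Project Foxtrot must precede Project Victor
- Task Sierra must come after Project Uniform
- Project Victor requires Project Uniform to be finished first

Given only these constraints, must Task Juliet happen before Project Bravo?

Chaining the stated constraints: Task Juliet → Project Hotel → Task Sierra → Project Bravo.
Hence Task Juliet necessarily comes before Project Bravo.

Yes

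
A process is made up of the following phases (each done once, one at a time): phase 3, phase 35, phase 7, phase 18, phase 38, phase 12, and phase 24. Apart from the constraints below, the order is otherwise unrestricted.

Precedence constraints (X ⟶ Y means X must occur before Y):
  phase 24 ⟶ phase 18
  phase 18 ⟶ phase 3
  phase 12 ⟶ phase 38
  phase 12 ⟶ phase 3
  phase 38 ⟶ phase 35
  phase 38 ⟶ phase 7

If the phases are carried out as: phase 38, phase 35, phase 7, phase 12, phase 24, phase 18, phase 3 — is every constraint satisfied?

No

Here phase 12 comes after phase 38.
That contradicts the constraint that phase 12 must precede phase 38.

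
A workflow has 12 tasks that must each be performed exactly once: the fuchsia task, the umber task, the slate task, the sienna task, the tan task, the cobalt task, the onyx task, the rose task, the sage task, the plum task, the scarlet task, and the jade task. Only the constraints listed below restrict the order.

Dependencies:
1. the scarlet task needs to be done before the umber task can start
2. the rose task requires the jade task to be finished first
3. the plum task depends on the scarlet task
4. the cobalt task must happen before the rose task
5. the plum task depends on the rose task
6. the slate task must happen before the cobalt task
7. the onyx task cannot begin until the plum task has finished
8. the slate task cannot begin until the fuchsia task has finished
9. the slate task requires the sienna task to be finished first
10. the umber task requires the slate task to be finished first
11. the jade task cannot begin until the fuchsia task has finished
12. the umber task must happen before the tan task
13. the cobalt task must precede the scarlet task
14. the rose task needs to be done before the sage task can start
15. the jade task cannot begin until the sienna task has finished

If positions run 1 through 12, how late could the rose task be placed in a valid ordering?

9

Every task that must follow the rose task has to come after it. Tracing all chains starting from the rose task, those tasks are: the onyx task, the sage task, the plum task — 3 in total.
So at least 3 tasks follow the rose task, putting the rose task no later than position 9. That position is achievable by scheduling everything else first.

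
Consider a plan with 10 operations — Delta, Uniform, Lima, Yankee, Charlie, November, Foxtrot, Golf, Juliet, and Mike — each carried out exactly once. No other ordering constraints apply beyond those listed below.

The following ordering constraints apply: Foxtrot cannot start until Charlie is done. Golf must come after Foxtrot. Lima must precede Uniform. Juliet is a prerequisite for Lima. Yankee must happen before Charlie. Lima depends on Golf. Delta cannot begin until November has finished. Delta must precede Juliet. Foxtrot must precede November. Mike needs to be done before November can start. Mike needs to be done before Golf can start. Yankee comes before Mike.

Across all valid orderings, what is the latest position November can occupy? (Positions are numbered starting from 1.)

6

Following every chain forward from November, the operations that must come later are Delta, Uniform, Lima, Juliet — 4 of them.
So at least 4 operations follow November, putting November no later than position 6. That position is achievable by scheduling everything else first.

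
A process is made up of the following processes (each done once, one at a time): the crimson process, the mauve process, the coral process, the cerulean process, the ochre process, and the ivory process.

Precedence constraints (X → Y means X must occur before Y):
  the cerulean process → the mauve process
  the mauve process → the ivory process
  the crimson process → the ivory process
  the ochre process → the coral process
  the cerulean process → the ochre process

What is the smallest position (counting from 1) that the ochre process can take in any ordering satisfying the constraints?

The only process forced before the ochre process (directly or transitively) is the cerulean process.
So at minimum 1 process comes before the ochre process, putting the ochre process no earlier than position 2. That position is achievable by scheduling exactly that predecessor first.

2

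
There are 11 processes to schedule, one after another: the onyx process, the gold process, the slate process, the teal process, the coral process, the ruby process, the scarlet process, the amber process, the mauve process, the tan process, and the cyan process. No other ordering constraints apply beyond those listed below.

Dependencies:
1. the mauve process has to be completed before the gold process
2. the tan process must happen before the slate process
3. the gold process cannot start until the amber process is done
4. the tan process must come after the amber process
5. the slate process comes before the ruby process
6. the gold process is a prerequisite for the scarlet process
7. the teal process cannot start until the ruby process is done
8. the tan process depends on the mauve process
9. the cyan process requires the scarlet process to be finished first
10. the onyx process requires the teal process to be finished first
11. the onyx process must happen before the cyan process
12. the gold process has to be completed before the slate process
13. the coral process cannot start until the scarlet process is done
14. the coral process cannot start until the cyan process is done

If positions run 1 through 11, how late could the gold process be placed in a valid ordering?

The processes that are forced after the gold process, directly or by a chain of constraints, are the onyx process, the slate process, the teal process, the coral process, the ruby process, the scarlet process, the cyan process. That's 7 processes.
With 7 mandatory successors out of 11 processes total, the latest slot for the gold process is 11−7 = 4, and it's reachable by doing all non-successors before the gold process.

4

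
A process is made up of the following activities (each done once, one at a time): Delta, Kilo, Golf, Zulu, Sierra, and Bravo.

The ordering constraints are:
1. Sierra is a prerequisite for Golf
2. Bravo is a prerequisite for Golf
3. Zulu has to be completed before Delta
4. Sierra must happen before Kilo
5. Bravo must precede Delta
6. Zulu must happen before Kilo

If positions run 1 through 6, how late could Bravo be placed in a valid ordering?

The activities that are forced after Bravo, directly or by a chain of constraints, are Delta, Golf. That's 2 activities.
With 2 mandatory successors out of 6 activities total, the latest slot for Bravo is 6−2 = 4, and it's reachable by doing all non-successors before Bravo.

4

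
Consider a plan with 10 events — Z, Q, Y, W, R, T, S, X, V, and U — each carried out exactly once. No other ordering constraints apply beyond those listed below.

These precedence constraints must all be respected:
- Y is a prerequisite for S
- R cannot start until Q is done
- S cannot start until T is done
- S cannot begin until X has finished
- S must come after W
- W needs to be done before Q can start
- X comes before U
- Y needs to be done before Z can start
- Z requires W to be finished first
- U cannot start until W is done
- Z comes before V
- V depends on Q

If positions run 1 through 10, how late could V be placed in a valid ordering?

Nothing depends on V, so it can be the final event, position 10.

10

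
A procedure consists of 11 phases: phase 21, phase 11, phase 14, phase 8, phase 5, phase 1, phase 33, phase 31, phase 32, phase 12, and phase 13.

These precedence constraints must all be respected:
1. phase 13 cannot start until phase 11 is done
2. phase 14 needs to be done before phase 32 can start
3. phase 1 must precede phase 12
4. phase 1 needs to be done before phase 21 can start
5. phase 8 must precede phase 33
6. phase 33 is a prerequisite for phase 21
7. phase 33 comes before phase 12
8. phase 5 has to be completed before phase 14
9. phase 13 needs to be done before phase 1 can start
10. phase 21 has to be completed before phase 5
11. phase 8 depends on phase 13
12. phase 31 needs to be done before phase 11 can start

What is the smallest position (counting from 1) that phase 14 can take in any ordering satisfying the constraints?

9

Working backwards through the constraints from phase 14, its full set of required predecessors is phase 21, phase 11, phase 8, phase 5, phase 1, phase 33, phase 31, phase 13 — 8 of them.
With 8 mandatory predecessors, the earliest phase 14 can sit is position 8+1 = 9, and placing just those 8 first achieves it.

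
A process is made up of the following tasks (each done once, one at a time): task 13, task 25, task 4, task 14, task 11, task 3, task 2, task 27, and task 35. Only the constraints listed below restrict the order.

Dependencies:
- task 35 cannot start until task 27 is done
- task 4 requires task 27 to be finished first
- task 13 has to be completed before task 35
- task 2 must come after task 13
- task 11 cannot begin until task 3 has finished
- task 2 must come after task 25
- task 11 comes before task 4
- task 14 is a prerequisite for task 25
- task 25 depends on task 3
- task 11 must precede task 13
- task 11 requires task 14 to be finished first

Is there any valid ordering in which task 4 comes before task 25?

Yes

Nothing in the constraints forces task 25 before task 4 — there is no chain from task 25 to task 4.
That means at least one valid schedule has task 4 before task 25.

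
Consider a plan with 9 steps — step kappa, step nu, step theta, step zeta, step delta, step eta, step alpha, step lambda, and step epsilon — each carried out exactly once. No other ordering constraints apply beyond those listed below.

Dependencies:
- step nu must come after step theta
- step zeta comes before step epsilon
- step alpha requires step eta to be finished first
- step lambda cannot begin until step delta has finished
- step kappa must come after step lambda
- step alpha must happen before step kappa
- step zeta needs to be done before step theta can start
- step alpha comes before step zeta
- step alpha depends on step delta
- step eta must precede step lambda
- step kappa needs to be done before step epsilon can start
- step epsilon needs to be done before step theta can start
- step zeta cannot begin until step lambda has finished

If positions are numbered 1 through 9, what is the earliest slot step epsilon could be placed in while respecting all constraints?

7

Every step that must precede step epsilon has to come before it. Tracing all chains that end at step epsilon, those steps are: step kappa, step zeta, step delta, step eta, step alpha, step lambda — 6 in total.
So at minimum 6 steps come before step epsilon, putting step epsilon no earlier than position 7. That position is achievable by scheduling exactly those predecessors first.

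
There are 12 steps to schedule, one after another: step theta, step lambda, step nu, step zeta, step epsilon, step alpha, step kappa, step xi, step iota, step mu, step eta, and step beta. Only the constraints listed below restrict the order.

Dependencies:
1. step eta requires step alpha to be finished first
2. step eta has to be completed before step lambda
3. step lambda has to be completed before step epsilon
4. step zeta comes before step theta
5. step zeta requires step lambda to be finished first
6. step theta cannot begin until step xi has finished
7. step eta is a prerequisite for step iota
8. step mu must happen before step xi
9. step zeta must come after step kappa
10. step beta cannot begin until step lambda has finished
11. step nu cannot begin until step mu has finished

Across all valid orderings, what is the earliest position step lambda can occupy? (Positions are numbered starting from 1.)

Every step that must precede step lambda has to come before it. Tracing all chains that end at step lambda, those steps are: step alpha, step eta — 2 in total.
So at minimum 2 steps come before step lambda, putting step lambda no earlier than position 3. That position is achievable by scheduling exactly those predecessors first.

3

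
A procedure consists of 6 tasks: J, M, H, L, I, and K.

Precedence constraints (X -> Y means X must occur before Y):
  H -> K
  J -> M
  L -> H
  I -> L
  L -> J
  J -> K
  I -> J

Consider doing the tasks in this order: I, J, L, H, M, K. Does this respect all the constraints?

No

In the proposed order, J appears before L.
Since L is required before J, the ordering is invalid.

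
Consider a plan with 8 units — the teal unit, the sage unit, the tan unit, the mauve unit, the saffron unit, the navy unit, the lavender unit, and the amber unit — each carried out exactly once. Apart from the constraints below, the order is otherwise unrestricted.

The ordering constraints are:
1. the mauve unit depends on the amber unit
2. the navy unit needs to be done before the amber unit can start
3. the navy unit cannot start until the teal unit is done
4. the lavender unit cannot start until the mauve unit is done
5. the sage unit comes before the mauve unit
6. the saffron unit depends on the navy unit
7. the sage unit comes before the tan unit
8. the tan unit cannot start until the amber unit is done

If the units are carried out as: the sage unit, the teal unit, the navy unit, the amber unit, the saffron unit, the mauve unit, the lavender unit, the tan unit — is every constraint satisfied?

Going through the constraints one by one, each required predecessor appears earlier in the sequence than its dependent — e.g. the sage unit (position 1) is before the tan unit (position 8), as required.

Yes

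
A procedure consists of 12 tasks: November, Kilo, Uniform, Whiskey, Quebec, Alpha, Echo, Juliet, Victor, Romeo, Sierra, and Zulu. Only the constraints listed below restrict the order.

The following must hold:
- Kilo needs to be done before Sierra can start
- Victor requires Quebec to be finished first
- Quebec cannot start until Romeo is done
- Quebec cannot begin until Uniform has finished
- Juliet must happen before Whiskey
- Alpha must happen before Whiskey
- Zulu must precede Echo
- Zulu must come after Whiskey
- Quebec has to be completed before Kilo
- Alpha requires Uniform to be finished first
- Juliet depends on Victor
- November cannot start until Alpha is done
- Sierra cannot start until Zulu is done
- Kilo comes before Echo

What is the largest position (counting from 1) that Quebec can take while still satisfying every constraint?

Following every chain forward from Quebec, the tasks that must come later are Kilo, Whiskey, Echo, Juliet, Victor, Sierra, Zulu — 7 of them.
With 7 mandatory successors out of 12 tasks total, the latest slot for Quebec is 12−7 = 5, and it's reachable by doing all non-successors before Quebec.

5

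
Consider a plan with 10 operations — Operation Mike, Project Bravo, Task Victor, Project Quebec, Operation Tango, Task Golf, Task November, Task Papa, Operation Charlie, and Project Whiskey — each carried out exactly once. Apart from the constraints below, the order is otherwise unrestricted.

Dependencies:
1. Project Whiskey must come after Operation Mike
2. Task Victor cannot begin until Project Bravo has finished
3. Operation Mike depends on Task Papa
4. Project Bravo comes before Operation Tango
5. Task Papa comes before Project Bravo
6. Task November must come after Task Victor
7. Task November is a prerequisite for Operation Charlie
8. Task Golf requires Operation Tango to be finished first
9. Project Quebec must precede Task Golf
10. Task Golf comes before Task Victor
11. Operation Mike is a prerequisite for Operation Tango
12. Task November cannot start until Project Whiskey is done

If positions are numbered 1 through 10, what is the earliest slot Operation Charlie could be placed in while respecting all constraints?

10

The operations that are forced before Operation Charlie, directly or transitively, are Operation Mike, Project Bravo, Task Victor, Project Quebec, Operation Tango, Task Golf, Task November, Task Papa, Project Whiskey. That's 9 operations.
With 9 mandatory predecessors, the earliest Operation Charlie can sit is position 9+1 = 10, and placing just those 9 first achieves it.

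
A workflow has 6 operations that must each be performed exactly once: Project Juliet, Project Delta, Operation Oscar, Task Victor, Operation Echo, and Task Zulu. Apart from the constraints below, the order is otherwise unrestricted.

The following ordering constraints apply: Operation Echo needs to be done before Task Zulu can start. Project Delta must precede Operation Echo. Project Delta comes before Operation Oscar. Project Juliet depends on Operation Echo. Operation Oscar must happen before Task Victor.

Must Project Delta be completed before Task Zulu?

Yes

Chaining the stated constraints: Project Delta → Operation Echo → Task Zulu.
Hence Project Delta necessarily comes before Task Zulu.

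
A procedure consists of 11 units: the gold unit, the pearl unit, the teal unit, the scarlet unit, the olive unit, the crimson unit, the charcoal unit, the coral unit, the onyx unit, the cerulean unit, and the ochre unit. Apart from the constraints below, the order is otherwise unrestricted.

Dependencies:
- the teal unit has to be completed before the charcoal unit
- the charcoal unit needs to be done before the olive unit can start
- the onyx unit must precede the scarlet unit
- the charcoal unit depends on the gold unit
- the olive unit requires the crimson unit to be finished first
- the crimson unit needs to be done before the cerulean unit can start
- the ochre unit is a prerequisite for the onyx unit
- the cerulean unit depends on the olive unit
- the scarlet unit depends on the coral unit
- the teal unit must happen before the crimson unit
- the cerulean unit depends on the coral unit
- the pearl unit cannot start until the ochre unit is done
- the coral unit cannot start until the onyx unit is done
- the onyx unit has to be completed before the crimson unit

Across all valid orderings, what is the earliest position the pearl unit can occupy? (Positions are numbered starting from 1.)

2

Working backwards through the constraints from the pearl unit, its only required predecessor is the ochre unit.
So at minimum 1 unit comes before the pearl unit, putting the pearl unit no earlier than position 2. That position is achievable by scheduling exactly that predecessor first.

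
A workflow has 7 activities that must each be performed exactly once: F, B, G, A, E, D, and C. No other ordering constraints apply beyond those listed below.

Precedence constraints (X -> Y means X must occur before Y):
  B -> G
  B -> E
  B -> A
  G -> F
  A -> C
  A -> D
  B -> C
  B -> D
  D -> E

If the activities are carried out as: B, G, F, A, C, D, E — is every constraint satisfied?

Checking each listed constraint against this order: for instance, B is in position 1 and E in position 7, so that constraint holds — and the remaining constraints check out the same way.

Yes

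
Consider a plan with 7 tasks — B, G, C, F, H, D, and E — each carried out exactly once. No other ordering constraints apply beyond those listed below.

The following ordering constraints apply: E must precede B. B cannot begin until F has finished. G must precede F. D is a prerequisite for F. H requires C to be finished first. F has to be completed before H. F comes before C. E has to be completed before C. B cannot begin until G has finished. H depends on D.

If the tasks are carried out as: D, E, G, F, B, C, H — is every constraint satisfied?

Every stated constraint is respected: D sits at position 1, ahead of H at position 7, and each of the other listed pairs likewise has the predecessor earlier in the sequence.

Yes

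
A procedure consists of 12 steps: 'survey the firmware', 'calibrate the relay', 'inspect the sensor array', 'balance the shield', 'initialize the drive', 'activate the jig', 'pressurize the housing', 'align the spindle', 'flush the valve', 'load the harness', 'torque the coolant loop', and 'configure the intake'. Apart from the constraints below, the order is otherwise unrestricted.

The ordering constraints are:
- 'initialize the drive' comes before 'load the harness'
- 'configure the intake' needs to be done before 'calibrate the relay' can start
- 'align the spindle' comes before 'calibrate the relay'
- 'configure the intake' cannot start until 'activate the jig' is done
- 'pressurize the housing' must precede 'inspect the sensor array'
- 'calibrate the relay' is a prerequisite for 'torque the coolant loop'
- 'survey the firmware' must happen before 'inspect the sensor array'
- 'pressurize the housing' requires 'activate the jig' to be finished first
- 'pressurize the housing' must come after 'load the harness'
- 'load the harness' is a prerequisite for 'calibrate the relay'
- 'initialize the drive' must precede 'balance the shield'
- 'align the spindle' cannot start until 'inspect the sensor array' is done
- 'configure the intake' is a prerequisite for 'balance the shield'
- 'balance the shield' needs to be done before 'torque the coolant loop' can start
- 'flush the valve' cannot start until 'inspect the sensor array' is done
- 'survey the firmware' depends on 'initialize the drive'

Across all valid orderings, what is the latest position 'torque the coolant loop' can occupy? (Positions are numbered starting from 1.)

12

No constraint forces any step after 'torque the coolant loop', so it can be placed last, in position 12.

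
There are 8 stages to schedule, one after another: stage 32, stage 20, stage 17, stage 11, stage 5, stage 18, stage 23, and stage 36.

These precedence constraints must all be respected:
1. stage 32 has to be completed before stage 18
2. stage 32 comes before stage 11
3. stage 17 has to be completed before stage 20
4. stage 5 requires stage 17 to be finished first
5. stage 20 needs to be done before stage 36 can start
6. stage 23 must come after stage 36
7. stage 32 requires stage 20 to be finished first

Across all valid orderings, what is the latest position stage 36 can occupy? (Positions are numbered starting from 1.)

7

The only stage forced after stage 36 (directly or by a chain) is stage 23.
So at least 1 stage follows stage 36, putting stage 36 no later than position 7. That position is achievable by scheduling everything else first.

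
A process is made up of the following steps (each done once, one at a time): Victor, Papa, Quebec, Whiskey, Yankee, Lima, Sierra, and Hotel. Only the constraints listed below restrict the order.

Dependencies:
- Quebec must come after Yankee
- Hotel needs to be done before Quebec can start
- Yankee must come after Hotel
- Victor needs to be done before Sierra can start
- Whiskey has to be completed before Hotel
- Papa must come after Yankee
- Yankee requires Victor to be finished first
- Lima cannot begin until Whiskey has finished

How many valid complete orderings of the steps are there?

2 steps have no prerequisites (Victor, Whiskey), so any of them could come first.
Counting all ways to extend the partial order to a total order gives 196.

196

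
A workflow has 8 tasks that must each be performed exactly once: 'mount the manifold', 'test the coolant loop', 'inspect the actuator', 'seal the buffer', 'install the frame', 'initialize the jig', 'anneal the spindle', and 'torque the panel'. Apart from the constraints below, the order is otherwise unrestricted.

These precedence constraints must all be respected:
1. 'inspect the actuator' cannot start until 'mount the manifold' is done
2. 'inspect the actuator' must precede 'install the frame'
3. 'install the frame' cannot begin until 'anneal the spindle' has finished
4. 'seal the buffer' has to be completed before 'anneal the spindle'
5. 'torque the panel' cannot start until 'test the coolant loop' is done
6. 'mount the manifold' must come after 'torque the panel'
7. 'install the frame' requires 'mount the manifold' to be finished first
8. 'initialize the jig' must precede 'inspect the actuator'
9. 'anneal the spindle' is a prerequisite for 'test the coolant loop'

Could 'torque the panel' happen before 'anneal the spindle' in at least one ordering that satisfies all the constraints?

Following 'anneal the spindle' → 'test the coolant loop' → 'torque the panel', 'anneal the spindle' must precede 'torque the panel' in every valid ordering.
So no valid ordering can have 'torque the panel' before 'anneal the spindle'.

No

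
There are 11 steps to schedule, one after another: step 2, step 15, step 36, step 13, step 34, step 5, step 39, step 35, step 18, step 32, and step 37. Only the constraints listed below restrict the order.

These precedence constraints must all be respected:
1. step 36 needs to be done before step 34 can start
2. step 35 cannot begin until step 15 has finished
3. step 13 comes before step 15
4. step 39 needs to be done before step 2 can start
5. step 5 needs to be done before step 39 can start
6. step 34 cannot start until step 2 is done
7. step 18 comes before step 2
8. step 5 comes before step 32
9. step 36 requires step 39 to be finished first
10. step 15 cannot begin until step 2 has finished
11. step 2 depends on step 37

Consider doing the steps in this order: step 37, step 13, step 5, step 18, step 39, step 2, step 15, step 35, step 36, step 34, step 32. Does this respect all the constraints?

Yes

Going through the constraints one by one, each required predecessor appears earlier in the sequence than its dependent — e.g. step 5 (position 3) is before step 32 (position 11), as required.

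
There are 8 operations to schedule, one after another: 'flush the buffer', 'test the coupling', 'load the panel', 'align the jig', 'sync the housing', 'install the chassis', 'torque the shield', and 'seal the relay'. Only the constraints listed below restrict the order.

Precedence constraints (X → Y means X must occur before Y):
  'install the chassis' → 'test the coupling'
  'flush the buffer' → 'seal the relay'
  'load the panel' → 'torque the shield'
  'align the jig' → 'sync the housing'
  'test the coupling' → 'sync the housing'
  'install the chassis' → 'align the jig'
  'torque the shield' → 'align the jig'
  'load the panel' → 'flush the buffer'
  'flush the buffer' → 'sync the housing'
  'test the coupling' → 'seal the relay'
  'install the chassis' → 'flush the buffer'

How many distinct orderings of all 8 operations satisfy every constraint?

87

2 operations have no prerequisites ('load the panel', 'install the chassis'), so any of them could come first.
Counting all ways to extend the partial order to a total order gives 87.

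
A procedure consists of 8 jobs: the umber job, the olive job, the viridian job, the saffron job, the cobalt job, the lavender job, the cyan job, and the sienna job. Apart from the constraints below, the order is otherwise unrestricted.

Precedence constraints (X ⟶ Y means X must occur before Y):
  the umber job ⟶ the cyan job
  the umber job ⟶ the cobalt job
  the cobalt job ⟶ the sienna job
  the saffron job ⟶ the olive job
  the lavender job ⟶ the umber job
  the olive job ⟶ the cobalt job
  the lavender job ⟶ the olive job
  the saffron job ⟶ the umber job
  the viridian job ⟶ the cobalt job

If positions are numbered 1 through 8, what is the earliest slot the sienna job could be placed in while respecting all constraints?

Working backwards through the constraints from the sienna job, its full set of required predecessors is the umber job, the olive job, the viridian job, the saffron job, the cobalt job, the lavender job — 6 of them.
So at minimum 6 jobs come before the sienna job, putting the sienna job no earlier than position 7. That position is achievable by scheduling exactly those predecessors first.

7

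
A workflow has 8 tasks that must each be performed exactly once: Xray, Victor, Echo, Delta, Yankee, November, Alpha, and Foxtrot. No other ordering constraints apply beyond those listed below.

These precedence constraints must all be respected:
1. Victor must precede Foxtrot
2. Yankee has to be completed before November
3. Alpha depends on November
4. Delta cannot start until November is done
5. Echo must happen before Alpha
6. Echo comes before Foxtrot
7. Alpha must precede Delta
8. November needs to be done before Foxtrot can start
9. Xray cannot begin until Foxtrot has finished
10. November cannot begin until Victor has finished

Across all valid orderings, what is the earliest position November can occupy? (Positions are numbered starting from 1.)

The tasks that are forced before November, directly or transitively, are Victor, Yankee. That's 2 tasks.
With 2 mandatory predecessors, the earliest November can sit is position 2+1 = 3, and placing just those 2 first achieves it.

3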